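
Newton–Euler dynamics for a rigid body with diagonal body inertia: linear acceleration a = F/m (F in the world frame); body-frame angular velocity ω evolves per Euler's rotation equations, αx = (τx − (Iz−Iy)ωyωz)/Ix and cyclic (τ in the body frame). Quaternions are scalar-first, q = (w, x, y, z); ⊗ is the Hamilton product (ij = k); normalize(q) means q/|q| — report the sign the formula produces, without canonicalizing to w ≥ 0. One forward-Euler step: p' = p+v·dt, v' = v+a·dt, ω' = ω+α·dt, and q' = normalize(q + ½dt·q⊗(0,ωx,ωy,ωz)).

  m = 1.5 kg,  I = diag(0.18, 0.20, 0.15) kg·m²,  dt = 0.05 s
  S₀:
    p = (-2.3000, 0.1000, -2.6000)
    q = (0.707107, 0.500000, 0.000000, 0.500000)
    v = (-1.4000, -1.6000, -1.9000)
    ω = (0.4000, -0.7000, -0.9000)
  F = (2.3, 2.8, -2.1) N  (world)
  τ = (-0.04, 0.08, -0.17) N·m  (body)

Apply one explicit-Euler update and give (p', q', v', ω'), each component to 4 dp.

p' = (-2.3700, 0.0200, -2.6950)
q' = (0.7130, 0.5156, 0.0039, 0.4751)
v' = (-1.3233, -1.5067, -1.9700)
ω' = (0.3976, -0.6773, -0.9548)

p' = p + v·dt = (-2.3700, 0.0200, -2.6950)
v + (F/m)dt = (-1.3233, -1.5067, -1.9700)
ω×(Iω) gyroscopic = (-0.0315, -0.0108, -0.0056)
α = I⁻¹(τ − ω×Iω) = (-0.0472, 0.4540, -1.0960)
ω + α·dt = (0.3976, -0.6773, -0.9548)
2q̇ = q⊗(0,ω) = (0.2500000, 0.6328428, 0.1550251, -0.9863963)
q' = normalize(q + ½dt·q⊗(0,ω)) = (0.7130, 0.5156, 0.0039, 0.4751)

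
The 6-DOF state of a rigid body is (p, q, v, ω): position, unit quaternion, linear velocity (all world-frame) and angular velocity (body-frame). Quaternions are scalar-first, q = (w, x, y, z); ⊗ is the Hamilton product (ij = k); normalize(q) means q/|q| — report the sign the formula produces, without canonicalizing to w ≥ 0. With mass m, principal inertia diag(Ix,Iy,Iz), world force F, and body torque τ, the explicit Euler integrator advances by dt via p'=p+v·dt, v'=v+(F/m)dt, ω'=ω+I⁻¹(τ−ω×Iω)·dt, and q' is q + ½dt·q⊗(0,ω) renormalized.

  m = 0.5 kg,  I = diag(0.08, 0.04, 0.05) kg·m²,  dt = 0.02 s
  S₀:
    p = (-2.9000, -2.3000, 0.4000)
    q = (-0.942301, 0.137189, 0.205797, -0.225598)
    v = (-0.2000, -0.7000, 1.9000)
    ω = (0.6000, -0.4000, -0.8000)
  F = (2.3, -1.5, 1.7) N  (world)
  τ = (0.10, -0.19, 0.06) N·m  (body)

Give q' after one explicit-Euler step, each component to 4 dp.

q⊗(0,ω) = (-0.1804730, -0.8202574, 0.3513128, 0.5754870)
q' = normalize(q + ½dt·q⊗(0,ω)) = (-0.9441, 0.1290, 0.2093, -0.2198)

q' = (-0.9441, 0.1290, 0.2093, -0.2198)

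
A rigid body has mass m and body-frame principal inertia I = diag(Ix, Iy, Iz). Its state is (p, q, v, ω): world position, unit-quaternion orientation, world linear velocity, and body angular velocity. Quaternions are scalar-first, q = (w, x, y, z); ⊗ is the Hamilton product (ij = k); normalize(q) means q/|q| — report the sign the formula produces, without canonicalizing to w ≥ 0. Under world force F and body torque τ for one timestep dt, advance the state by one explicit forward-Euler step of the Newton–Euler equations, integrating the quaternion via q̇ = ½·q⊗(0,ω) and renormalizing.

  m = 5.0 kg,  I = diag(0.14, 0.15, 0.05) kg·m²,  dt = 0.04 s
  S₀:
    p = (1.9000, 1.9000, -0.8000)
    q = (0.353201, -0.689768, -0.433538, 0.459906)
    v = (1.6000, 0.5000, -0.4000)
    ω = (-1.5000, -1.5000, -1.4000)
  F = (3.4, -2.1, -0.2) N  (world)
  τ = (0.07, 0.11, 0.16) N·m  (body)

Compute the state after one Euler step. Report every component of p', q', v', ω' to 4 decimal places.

linear accel F/m = (0.6800, -0.4200, -0.0400)
new position p' = (1.9640, 1.9200, -0.8160)
new velocity v' = (1.6272, 0.4832, -0.4016)
angular accel α = (2.0000, -0.5267, 2.7500)
ω + α·dt = (-1.4200, -1.5211, -1.2900)
2q̇ = q⊗(0,ω) = (-1.0410906, 0.7670107, -2.1853357, -0.1101364)
updated quaternion q' = (0.3320, -0.6736, -0.4766, 0.4571)

p' = (1.9640, 1.9200, -0.8160)
q' = (0.3320, -0.6736, -0.4766, 0.4571)
v' = (1.6272, 0.4832, -0.4016)
ω' = (-1.4200, -1.5211, -1.2900)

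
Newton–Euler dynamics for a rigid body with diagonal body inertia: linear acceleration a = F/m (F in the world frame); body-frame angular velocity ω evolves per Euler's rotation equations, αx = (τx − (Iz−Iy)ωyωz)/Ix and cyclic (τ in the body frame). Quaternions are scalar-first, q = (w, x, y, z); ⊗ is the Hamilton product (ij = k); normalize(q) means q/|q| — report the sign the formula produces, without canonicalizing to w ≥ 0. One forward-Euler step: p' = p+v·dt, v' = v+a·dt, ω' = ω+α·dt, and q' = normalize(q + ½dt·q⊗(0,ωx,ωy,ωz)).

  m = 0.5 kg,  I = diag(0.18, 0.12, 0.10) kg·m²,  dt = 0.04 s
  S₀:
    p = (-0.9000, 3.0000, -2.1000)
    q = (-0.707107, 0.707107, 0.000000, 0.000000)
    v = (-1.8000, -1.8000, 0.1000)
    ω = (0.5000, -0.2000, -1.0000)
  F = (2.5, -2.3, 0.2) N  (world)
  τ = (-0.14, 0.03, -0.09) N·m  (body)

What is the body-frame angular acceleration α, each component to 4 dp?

gyro term ω×Iω = (-0.0040, -0.0400, 0.0060)
angular accel α = (-0.7556, 0.5833, -0.9600)

α = (-0.7556, 0.5833, -0.9600)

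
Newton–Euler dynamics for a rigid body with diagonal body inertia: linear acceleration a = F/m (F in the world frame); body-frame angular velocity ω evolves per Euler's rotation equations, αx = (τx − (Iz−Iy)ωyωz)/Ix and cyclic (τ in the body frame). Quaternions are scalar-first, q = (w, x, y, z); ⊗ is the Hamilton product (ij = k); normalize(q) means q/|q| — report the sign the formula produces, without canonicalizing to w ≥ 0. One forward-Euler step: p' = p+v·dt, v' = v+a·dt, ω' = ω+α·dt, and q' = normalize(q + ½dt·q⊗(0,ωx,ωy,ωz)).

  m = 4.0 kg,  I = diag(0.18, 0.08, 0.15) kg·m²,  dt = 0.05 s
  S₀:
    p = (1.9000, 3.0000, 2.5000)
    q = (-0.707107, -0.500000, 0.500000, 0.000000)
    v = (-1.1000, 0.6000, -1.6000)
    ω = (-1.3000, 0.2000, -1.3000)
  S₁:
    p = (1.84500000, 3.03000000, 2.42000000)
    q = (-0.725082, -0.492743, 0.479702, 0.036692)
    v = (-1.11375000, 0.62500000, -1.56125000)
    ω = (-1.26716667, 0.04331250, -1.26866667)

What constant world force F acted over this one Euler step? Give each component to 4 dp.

velocity change Δv = (-0.01375000, 0.02500000, 0.03875000)
m·(v₁−v₀)/dt = (-1.1000, 2.0000, 3.1000)

F = (-1.1000, 2.0000, 3.1000)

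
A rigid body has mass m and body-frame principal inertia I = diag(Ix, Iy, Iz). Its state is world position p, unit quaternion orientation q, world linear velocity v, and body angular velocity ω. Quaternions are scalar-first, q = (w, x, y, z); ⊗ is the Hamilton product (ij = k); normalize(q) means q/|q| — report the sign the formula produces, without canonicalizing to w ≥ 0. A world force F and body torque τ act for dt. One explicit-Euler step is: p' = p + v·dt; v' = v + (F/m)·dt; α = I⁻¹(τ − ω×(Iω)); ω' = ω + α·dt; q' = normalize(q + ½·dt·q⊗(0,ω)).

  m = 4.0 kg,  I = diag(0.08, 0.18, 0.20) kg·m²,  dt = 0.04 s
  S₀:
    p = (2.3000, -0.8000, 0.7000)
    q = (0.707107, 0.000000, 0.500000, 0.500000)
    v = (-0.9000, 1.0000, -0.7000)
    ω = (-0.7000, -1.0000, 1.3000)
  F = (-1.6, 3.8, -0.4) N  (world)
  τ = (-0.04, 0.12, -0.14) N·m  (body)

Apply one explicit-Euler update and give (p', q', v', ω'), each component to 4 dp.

p' = (2.2640, -0.7600, 0.6720)
q' = (0.7037, 0.0131, 0.4786, 0.5251)
v' = (-0.9160, 1.0380, -0.7040)
ω' = (-0.7070, -0.9976, 1.2580)

p + v·dt = (2.2640, -0.7600, 0.6720)
v' = v + a·dt = (-0.9160, 1.0380, -0.7040)
(τ − ω×Iω)/I = (-0.1750, 0.0600, -1.0500)
ω' = ω + α·dt = (-0.7070, -0.9976, 1.2580)
q⊗(0,ω) = (-0.1500000, 0.6550251, -1.0571070, 1.2692391)
q + ½dt·q⊗(0,ω), renormalized = (0.7037, 0.0131, 0.4786, 0.5251)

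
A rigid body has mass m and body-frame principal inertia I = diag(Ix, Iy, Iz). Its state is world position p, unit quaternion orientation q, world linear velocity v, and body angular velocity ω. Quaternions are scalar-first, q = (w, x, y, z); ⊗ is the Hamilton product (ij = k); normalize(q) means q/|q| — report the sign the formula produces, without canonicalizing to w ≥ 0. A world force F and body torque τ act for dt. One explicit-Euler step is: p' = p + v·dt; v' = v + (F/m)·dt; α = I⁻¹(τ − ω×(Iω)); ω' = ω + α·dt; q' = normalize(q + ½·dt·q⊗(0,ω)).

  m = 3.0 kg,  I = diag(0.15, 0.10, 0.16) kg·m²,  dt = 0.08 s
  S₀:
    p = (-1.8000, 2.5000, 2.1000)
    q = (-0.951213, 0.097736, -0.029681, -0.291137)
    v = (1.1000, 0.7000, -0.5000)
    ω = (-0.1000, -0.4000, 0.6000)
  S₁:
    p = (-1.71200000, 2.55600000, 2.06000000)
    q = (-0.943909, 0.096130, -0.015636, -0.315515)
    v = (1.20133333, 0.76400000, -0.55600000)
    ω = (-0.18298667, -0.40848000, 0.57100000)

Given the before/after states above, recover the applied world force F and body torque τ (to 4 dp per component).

v₁ − v₀ = (0.10133333, 0.06400000, -0.05600000)
F = m·Δv/dt = (3.8000, 2.4000, -2.1000)
rate change Δω = (-0.08298667, -0.00848000, -0.02900000)
ω₀×(Iω₀) = (-0.0144, 0.0006, -0.0020)
applied torque τ = (-0.1700, -0.0100, -0.0600)

F = (3.8000, 2.4000, -2.1000)
τ = (-0.1700, -0.0100, -0.0600)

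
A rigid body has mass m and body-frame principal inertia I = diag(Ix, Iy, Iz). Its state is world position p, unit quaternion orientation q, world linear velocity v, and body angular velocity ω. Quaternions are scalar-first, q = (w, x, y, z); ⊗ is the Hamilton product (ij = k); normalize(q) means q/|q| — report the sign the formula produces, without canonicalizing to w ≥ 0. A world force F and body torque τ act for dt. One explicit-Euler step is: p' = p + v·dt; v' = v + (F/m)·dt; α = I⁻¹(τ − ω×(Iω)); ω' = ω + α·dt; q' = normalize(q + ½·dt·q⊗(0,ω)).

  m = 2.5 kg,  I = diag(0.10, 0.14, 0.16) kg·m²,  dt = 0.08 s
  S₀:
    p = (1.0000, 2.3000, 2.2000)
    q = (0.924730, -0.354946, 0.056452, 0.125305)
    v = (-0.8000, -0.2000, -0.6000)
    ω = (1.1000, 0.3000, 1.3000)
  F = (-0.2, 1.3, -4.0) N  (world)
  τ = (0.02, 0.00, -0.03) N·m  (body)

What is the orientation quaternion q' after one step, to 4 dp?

q⊗(0,ω) = (0.2106085, 1.0529991, 0.8766843, 1.0335680)
q' = normalize(q + ½dt·q⊗(0,ω)) = (0.9309, -0.3121, 0.0913, 0.1663)

q' = (0.9309, -0.3121, 0.0913, 0.1663)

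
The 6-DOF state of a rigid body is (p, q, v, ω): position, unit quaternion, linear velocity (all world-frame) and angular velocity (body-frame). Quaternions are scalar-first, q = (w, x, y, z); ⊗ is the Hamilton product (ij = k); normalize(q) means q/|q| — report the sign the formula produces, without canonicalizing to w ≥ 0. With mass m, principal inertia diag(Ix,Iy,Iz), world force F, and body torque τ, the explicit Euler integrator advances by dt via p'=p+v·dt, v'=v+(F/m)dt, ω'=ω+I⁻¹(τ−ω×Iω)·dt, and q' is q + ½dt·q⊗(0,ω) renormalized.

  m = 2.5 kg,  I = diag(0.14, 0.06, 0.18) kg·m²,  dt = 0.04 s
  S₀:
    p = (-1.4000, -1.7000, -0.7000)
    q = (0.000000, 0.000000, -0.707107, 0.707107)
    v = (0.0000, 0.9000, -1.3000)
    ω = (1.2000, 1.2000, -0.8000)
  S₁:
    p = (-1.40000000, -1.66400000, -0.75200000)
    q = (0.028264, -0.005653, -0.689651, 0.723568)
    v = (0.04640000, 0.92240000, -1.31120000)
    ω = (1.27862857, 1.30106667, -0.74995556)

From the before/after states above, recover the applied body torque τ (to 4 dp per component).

Δω = ω₁−ω₀ = (0.07862857, 0.10106667, 0.05004444)
gyro term ω₀×Iω₀ = (-0.1152, 0.0384, -0.1152)
τ = I·(Δω/dt) + ω₀×(Iω₀) = (0.1600, 0.1900, 0.1100)

τ = (0.1600, 0.1900, 0.1100)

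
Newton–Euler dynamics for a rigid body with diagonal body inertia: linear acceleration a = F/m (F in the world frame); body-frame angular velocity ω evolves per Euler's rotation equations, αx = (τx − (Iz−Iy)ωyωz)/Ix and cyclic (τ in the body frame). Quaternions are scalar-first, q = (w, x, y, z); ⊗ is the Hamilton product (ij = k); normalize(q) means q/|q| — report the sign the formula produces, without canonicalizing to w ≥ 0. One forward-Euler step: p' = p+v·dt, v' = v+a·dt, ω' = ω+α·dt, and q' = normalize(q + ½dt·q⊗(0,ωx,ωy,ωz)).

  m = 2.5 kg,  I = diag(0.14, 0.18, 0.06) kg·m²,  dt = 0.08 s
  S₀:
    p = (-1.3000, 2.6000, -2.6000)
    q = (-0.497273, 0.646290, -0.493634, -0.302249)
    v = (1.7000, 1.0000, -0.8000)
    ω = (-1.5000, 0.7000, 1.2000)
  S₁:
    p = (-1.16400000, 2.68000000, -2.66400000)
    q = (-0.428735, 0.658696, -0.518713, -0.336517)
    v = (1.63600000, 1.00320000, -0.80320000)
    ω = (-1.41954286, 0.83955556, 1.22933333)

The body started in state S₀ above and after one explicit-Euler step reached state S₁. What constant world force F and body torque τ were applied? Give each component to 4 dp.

F = (-2.0000, 0.1000, -0.1000)
τ = (0.0400, 0.1700, -0.0200)

Δv = v₁−v₀ = (-0.06400000, 0.00320000, -0.00320000)
F = m·Δv/dt = (-2.0000, 0.1000, -0.1000)
ω₁ − ω₀ = (0.08045714, 0.13955556, 0.02933333)
ω₀×(Iω₀) = (-0.1008, -0.1440, -0.0420)
I·α + gyro = (0.0400, 0.1700, -0.0200)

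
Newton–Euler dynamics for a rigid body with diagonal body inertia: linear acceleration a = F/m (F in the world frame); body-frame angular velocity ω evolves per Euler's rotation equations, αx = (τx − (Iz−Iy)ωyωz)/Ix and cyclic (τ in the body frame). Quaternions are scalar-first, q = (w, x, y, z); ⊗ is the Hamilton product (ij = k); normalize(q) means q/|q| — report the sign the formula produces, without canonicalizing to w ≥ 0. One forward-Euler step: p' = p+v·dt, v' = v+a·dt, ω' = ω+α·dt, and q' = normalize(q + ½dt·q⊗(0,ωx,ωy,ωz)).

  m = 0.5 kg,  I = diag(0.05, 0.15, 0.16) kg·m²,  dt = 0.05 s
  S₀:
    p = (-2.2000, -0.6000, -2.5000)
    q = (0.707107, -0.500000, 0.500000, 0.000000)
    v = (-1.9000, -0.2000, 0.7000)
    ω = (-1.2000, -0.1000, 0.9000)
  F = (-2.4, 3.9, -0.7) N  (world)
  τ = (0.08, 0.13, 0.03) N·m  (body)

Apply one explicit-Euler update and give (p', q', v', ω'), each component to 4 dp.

ω×(Iω) gyroscopic = (-0.0009, 0.1188, 0.0120)
angular accel α = (1.6180, 0.0747, 0.1125)
new body rate ω' = (-1.1191, -0.0963, 0.9056)
Hamilton product q⊗(0,ω) = (-0.5500000, -0.3985284, 0.3792893, 1.2863963)
q' = normalize(q + ½dt·q⊗(0,ω)) = (0.6929, -0.5096, 0.5091, 0.0321)
a = F/m = (-4.8000, 7.8000, -1.4000)
new position p' = (-2.2950, -0.6100, -2.4650)
v' = v + a·dt = (-2.1400, 0.1900, 0.6300)

p' = (-2.2950, -0.6100, -2.4650)
q' = (0.6929, -0.5096, 0.5091, 0.0321)
v' = (-2.1400, 0.1900, 0.6300)
ω' = (-1.1191, -0.0963, 0.9056)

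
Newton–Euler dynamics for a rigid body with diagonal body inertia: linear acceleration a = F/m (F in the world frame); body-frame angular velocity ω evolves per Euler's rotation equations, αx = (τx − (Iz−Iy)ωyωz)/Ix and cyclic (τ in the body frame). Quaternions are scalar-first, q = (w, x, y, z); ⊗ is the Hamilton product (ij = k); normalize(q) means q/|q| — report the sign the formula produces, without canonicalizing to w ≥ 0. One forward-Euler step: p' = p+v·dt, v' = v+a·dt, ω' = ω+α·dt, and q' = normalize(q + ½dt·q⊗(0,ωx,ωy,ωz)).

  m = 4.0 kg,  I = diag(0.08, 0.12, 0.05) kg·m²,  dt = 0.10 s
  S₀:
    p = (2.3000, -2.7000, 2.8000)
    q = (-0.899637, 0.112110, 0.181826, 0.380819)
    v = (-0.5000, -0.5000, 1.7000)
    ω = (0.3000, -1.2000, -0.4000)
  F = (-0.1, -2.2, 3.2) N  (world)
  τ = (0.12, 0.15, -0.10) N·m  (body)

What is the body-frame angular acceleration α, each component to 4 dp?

precession coupling ω×(Iω) = (-0.0336, -0.0036, -0.0144)
α = I⁻¹(τ − ω×Iω) = (1.9200, 1.2800, -1.7120)

α = (1.9200, 1.2800, -1.7120)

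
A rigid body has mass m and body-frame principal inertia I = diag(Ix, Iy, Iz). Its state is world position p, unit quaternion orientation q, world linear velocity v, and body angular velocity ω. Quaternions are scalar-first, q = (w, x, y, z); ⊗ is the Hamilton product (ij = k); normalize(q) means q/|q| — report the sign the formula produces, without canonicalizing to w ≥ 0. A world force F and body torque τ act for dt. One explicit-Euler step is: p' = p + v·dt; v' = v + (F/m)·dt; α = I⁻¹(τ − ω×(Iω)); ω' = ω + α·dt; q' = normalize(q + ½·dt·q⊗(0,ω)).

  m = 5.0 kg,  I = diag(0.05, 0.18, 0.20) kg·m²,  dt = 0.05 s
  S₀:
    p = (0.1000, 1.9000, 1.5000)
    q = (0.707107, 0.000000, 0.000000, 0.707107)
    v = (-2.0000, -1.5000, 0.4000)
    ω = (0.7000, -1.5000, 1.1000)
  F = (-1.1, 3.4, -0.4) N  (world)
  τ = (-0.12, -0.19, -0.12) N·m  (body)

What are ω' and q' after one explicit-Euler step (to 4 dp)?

α = I⁻¹(τ − ω×Iω) = (-1.7400, -0.4139, 0.0825)
ω + α·dt = (0.6130, -1.5207, 1.1041)
2q̇ = q⊗(0,ω) = (-0.7778177, 1.5556354, -0.5656856, 0.7778177)
q' = normalize(q + ½dt·q⊗(0,ω)) = (0.6868, 0.0388, -0.0141, 0.7257)

ω' = (0.6130, -1.5207, 1.1041)
q' = (0.6868, 0.0388, -0.0141, 0.7257)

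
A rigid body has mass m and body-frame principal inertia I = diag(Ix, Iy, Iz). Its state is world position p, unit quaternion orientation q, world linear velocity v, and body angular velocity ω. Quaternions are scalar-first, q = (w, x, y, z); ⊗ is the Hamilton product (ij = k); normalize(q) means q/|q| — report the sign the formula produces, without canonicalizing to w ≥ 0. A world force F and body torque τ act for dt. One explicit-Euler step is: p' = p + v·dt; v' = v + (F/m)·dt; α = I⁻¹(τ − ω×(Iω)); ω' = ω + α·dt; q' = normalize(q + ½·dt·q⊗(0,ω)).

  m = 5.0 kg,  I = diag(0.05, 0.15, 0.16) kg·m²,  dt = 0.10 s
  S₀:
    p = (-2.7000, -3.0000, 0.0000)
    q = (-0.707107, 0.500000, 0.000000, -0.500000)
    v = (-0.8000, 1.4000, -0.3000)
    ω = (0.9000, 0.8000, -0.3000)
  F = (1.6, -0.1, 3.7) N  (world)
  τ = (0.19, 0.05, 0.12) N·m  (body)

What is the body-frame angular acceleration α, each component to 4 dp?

precession coupling ω×(Iω) = (-0.0024, 0.0297, 0.0720)
α = I⁻¹(τ − ω×Iω) = (3.8480, 0.1353, 0.3000)

α = (3.8480, 0.1353, 0.3000)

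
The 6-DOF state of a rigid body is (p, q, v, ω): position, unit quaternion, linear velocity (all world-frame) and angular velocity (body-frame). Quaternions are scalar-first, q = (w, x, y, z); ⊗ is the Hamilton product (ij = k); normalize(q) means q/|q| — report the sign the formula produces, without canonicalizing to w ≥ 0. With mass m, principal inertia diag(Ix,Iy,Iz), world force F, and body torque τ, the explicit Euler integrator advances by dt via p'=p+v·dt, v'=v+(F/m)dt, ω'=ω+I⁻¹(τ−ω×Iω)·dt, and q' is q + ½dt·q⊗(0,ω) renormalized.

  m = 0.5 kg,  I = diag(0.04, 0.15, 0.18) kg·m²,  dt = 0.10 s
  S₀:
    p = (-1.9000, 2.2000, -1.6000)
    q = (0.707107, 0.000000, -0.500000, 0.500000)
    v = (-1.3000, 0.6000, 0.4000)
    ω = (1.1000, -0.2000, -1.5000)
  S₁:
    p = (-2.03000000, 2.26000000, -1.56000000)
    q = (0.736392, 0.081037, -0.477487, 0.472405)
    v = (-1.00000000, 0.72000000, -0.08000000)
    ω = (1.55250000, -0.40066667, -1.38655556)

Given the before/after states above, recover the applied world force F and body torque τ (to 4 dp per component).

F = (1.5000, 0.6000, -2.4000)
τ = (0.1900, -0.0700, 0.1800)

Δω = ω₁−ω₀ = (0.45250000, -0.20066667, 0.11344444)
gyro term ω₀×Iω₀ = (0.0090, 0.2310, -0.0242)
I·α + gyro = (0.1900, -0.0700, 0.1800)
velocity change Δv = (0.30000000, 0.12000000, -0.48000000)
applied force F = (1.5000, 0.6000, -2.4000)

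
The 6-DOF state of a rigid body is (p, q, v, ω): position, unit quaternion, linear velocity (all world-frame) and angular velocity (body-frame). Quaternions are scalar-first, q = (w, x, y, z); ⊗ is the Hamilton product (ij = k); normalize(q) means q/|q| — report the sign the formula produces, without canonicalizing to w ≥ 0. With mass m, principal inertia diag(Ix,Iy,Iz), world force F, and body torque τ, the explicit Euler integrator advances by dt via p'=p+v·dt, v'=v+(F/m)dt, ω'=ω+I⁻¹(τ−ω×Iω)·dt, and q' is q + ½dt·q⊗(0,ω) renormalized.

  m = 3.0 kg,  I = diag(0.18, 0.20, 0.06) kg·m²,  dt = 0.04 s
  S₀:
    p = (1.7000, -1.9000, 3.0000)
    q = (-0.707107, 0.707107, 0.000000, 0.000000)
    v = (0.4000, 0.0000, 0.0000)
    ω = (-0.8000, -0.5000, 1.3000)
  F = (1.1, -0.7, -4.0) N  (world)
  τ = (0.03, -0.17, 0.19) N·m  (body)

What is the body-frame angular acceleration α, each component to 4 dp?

precession coupling ω×(Iω) = (0.0910, -0.1248, 0.0080)
(τ − ω×Iω)/I = (-0.3389, -0.2260, 3.0333)

α = (-0.3389, -0.2260, 3.0333)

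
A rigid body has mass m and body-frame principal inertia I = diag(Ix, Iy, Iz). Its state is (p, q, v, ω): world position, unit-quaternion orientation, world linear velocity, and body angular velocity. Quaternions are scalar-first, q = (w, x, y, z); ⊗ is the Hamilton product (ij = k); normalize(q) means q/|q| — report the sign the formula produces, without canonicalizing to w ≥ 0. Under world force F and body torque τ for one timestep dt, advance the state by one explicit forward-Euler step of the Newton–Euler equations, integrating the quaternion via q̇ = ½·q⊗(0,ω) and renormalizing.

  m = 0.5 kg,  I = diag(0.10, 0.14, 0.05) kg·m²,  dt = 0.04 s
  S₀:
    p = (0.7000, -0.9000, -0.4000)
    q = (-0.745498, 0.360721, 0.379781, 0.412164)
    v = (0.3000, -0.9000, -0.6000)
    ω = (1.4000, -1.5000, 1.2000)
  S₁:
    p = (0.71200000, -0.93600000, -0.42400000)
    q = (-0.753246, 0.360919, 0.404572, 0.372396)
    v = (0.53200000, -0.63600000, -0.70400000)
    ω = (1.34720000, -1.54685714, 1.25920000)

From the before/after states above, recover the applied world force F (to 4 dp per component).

F = (2.9000, 3.3000, -1.3000)

v₁ − v₀ = (0.23200000, 0.26400000, -0.10400000)
F = m·Δv/dt = (2.9000, 3.3000, -1.3000)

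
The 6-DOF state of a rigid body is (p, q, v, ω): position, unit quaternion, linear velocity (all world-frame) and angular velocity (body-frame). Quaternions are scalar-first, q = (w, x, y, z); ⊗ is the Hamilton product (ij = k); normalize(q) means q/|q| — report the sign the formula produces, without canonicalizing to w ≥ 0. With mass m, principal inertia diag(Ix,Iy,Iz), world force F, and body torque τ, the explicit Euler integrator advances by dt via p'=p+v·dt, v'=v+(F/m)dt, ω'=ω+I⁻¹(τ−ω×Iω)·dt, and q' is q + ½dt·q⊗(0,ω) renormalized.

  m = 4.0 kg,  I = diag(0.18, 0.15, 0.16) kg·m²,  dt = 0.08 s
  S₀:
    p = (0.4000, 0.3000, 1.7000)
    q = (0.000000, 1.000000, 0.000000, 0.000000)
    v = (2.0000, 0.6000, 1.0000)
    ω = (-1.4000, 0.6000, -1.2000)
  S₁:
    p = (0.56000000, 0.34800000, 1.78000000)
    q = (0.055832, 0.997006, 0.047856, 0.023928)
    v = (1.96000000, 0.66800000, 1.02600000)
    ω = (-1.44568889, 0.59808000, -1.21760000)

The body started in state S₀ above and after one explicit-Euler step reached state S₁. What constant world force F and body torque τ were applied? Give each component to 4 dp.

velocity change Δv = (-0.04000000, 0.06800000, 0.02600000)
F = m·Δv/dt = (-2.0000, 3.4000, 1.3000)
rate change Δω = (-0.04568889, -0.00192000, -0.01760000)
precession coupling = (-0.0072, 0.0336, 0.0252)
I·α + gyro = (-0.1100, 0.0300, -0.0100)

F = (-2.0000, 3.4000, 1.3000)
τ = (-0.1100, 0.0300, -0.0100)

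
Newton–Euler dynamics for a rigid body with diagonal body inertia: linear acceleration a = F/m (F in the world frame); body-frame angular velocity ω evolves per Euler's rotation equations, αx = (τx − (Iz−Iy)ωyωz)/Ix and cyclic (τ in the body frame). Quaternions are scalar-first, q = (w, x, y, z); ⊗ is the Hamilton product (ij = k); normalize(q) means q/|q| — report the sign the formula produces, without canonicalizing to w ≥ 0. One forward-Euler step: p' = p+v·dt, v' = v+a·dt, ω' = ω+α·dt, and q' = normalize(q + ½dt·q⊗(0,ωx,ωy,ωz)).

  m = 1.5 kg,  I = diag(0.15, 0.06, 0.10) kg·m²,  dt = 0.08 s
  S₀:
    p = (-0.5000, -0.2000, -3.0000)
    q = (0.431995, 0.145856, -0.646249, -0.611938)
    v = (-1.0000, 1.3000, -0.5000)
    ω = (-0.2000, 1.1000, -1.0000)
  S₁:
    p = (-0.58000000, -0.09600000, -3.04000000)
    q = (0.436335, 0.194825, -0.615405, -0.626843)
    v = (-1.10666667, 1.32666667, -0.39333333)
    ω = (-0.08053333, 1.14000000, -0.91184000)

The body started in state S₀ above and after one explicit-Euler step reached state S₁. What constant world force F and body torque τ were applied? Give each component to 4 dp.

v₁ − v₀ = (-0.10666667, 0.02666667, 0.10666667)
applied force F = (-2.0000, 0.5000, 2.0000)
ω₁ − ω₀ = (0.11946667, 0.04000000, 0.08816000)
precession coupling = (-0.0440, 0.0100, 0.0198)
τ = I·(Δω/dt) + ω₀×(Iω₀) = (0.1800, 0.0400, 0.1300)

F = (-2.0000, 0.5000, 2.0000)
τ = (0.1800, 0.0400, 0.1300)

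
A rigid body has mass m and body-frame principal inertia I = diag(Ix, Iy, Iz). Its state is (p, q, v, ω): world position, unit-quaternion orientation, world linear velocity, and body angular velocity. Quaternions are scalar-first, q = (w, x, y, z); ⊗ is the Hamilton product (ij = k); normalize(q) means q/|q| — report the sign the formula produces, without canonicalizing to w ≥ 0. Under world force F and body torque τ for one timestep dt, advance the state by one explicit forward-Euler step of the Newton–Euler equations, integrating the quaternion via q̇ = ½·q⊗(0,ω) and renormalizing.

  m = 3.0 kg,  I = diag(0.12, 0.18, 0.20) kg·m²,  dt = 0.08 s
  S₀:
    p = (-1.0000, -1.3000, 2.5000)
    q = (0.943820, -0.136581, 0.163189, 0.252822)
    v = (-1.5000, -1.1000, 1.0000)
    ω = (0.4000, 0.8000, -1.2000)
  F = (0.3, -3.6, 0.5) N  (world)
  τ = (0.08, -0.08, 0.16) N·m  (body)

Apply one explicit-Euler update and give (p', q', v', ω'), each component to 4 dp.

linear accel F/m = (0.1000, -1.2000, 0.1667)
p' = p + v·dt = (-1.1200, -1.3880, 2.5800)
v' = v + a·dt = (-1.4920, -1.1960, 1.0133)
gyro term ω×Iω = (-0.0192, 0.0384, 0.0192)
α = I⁻¹(τ − ω×Iω) = (0.8267, -0.6578, 0.7040)
new body rate ω' = (0.4661, 0.7474, -1.1437)
q⊗(0,ω) = (0.2274676, -0.0205564, 0.6922876, -1.3071244)
q' = normalize(q + ½dt·q⊗(0,ω)) = (0.9512, -0.1372, 0.1905, 0.2002)

p' = (-1.1200, -1.3880, 2.5800)
q' = (0.9512, -0.1372, 0.1905, 0.2002)
v' = (-1.4920, -1.1960, 1.0133)
ω' = (0.4661, 0.7474, -1.1437)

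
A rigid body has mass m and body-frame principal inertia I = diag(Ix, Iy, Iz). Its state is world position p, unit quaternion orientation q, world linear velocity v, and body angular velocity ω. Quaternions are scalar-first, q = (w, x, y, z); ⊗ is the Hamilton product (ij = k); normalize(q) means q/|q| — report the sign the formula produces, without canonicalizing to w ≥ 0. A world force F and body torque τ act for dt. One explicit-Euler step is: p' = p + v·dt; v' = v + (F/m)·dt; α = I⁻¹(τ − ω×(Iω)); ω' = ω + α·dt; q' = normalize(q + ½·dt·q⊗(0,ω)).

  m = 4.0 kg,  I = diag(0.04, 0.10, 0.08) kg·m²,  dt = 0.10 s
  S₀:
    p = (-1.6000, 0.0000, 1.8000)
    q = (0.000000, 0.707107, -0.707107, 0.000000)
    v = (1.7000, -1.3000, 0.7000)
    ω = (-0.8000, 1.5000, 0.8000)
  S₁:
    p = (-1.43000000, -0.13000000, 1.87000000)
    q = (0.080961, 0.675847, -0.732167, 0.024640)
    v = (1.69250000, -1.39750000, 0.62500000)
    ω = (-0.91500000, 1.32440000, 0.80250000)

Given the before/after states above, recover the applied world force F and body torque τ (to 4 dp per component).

F = (-0.3000, -3.9000, -3.0000)
τ = (-0.0700, -0.1500, -0.0700)

velocity change Δv = (-0.00750000, -0.09750000, -0.07500000)
m·(v₁−v₀)/dt = (-0.3000, -3.9000, -3.0000)
ω₁ − ω₀ = (-0.11500000, -0.17560000, 0.00250000)
applied torque τ = (-0.0700, -0.1500, -0.0700)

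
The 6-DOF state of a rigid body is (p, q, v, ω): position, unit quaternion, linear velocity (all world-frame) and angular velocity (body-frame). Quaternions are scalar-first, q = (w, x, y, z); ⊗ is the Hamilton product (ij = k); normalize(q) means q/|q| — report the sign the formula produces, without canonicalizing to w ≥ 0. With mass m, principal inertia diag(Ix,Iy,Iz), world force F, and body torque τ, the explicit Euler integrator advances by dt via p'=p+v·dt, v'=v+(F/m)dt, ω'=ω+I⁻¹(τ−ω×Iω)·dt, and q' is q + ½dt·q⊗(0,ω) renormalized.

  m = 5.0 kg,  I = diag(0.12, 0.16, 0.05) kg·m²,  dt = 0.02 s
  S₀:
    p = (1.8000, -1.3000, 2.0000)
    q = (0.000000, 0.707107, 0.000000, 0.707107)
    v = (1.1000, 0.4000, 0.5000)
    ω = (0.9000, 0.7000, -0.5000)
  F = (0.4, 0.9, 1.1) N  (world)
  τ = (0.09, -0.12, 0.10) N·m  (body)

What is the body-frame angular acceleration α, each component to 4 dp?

α = (0.4292, -0.5531, 1.4960)

precession coupling ω×(Iω) = (0.0385, -0.0315, 0.0252)
angular accel α = (0.4292, -0.5531, 1.4960)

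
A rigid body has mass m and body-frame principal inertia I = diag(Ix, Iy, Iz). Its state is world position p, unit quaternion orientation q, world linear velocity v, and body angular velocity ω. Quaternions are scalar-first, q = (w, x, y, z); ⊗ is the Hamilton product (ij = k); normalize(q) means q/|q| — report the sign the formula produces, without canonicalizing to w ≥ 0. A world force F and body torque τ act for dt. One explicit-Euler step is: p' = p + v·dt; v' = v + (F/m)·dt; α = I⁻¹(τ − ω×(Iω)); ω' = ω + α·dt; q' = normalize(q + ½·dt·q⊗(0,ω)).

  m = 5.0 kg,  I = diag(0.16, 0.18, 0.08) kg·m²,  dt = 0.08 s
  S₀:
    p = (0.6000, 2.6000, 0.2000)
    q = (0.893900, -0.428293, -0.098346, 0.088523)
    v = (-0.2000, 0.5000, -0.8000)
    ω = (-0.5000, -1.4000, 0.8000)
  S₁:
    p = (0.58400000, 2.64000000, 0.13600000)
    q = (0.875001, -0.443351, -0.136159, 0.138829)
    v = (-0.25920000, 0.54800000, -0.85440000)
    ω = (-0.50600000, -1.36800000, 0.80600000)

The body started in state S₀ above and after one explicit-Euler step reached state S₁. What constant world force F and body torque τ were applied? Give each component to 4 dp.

F = (-3.7000, 3.0000, -3.4000)
τ = (0.1000, 0.0400, 0.0200)

Δv = v₁−v₀ = (-0.05920000, 0.04800000, -0.05440000)
F = m·Δv/dt = (-3.7000, 3.0000, -3.4000)
rate change Δω = (-0.00600000, 0.03200000, 0.00600000)
precession coupling = (0.1120, -0.0320, 0.0140)
I·α + gyro = (0.1000, 0.0400, 0.0200)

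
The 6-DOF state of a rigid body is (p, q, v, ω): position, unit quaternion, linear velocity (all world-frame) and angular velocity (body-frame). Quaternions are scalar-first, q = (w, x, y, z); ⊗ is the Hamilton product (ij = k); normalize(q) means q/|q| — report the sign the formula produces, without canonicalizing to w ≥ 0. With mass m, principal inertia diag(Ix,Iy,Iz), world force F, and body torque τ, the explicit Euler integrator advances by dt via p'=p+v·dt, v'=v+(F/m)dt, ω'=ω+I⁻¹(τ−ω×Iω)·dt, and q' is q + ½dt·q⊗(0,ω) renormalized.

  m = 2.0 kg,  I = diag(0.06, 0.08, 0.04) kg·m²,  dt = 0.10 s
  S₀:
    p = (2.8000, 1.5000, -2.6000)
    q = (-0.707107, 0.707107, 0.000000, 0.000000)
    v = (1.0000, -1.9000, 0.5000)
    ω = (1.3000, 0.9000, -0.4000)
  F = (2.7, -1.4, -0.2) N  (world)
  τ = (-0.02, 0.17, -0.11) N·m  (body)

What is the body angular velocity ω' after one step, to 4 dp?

ω' = (1.2427, 1.1255, -0.7335)

(τ − ω×Iω)/I = (-0.5733, 2.2550, -3.3350)
ω + α·dt = (1.2427, 1.1255, -0.7335)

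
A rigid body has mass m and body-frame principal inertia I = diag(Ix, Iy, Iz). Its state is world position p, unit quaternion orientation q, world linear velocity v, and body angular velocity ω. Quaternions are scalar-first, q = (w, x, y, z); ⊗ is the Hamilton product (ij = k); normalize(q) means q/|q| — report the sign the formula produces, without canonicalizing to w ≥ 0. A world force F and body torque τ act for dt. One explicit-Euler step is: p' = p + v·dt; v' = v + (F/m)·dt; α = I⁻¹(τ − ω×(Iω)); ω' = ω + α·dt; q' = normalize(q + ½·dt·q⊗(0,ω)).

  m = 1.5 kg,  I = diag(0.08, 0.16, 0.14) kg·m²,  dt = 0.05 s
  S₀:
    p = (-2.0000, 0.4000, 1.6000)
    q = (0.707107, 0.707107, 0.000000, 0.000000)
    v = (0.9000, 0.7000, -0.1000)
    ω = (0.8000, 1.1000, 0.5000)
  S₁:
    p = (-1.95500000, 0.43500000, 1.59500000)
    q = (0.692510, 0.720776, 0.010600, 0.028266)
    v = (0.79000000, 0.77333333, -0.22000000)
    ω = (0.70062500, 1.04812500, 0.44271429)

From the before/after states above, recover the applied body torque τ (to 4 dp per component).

Δω = ω₁−ω₀ = (-0.09937500, -0.05187500, -0.05728571)
precession coupling = (-0.0110, -0.0240, 0.0704)
I·α + gyro = (-0.1700, -0.1900, -0.0900)

τ = (-0.1700, -0.1900, -0.0900)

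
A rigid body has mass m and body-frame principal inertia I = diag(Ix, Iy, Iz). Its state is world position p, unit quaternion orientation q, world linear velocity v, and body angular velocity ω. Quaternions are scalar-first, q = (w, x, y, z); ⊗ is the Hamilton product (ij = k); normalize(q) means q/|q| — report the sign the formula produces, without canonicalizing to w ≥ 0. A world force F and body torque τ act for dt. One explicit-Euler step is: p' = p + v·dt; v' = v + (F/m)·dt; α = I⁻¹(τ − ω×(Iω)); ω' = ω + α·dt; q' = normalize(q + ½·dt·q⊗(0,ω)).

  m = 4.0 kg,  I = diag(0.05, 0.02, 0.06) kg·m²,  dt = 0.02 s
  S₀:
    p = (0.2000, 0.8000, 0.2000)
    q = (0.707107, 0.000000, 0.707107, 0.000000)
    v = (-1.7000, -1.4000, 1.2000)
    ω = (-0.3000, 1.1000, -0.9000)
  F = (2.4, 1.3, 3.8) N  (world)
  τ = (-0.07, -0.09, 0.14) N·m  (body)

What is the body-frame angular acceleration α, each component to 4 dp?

α = (-0.6080, -4.3650, 2.1683)

precession coupling ω×(Iω) = (-0.0396, -0.0027, 0.0099)
angular accel α = (-0.6080, -4.3650, 2.1683)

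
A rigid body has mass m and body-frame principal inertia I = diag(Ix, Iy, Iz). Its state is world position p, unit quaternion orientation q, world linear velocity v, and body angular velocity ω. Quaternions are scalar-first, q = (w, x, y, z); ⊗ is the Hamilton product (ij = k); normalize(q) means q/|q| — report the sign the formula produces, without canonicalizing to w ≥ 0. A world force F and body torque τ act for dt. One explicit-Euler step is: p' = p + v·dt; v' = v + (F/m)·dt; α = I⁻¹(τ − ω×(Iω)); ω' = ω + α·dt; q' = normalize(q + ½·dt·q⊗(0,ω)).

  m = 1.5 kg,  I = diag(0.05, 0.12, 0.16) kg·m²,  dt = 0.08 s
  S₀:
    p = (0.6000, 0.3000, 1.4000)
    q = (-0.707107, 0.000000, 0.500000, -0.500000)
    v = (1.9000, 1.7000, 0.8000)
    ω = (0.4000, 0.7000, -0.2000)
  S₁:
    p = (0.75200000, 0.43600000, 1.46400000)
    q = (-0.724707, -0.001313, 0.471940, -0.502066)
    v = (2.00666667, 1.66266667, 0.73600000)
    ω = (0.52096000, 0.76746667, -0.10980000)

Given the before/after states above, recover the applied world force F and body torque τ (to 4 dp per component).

Δω = ω₁−ω₀ = (0.12096000, 0.06746667, 0.09020000)
ω₀×(Iω₀) = (-0.0056, 0.0088, 0.0196)
applied torque τ = (0.0700, 0.1100, 0.2000)
Δv = v₁−v₀ = (0.10666667, -0.03733333, -0.06400000)
applied force F = (2.0000, -0.7000, -1.2000)

F = (2.0000, -0.7000, -1.2000)
τ = (0.0700, 0.1100, 0.2000)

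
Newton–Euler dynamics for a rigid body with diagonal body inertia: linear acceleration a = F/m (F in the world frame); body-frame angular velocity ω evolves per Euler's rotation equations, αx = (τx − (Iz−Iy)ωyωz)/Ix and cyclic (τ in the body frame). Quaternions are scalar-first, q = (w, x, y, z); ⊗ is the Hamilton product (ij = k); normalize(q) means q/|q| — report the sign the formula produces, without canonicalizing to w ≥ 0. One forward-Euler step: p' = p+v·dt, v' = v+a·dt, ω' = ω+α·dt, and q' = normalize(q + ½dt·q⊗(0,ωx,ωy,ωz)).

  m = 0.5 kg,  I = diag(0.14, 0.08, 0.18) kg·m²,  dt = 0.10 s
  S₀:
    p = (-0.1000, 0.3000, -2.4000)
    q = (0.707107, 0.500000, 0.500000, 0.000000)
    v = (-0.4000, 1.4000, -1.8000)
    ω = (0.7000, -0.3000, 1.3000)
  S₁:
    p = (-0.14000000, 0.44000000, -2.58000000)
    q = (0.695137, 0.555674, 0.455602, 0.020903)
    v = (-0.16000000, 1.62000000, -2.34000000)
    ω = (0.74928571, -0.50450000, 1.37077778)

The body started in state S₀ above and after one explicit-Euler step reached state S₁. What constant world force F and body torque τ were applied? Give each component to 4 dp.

F = (1.2000, 1.1000, -2.7000)
τ = (0.0300, -0.2000, 0.1400)

Δω = ω₁−ω₀ = (0.04928571, -0.20450000, 0.07077778)
gyro term ω₀×Iω₀ = (-0.0390, -0.0364, 0.0126)
applied torque τ = (0.0300, -0.2000, 0.1400)
velocity change Δv = (0.24000000, 0.22000000, -0.54000000)
applied force F = (1.2000, 1.1000, -2.7000)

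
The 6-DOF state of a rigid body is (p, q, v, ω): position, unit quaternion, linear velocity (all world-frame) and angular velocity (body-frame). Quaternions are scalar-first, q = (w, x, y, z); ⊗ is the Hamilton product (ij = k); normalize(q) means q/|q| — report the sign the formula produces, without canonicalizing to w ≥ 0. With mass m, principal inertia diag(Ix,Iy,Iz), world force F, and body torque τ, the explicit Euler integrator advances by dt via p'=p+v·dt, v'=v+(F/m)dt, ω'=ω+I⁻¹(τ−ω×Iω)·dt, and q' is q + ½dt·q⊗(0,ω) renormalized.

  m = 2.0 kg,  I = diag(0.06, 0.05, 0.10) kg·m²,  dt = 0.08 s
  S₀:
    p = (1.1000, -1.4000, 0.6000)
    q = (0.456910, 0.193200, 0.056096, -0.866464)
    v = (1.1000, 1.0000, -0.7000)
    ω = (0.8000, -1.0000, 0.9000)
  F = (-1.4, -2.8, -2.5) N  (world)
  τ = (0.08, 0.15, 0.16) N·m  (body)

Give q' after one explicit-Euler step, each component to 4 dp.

q' = (0.4832, 0.1748, 0.0031, -0.8579)

Hamilton product q⊗(0,ω) = (0.6813536, -0.4504496, -1.3239612, 0.1731422)
q' = normalize(q + ½dt·q⊗(0,ω)) = (0.4832, 0.1748, 0.0031, -0.8579)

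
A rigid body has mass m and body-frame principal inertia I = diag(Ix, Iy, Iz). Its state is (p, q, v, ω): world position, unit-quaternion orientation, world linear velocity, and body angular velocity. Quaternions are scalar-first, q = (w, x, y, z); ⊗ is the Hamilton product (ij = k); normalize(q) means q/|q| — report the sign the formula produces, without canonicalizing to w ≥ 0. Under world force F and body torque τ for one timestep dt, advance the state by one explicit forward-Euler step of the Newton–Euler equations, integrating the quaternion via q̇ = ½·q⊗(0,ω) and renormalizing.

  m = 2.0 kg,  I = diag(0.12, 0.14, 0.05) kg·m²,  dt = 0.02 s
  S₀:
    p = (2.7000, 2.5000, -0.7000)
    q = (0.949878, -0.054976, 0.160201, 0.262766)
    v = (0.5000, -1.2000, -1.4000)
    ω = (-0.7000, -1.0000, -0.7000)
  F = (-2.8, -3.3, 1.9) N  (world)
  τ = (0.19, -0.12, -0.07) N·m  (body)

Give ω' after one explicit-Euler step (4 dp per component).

(τ − ω×Iω)/I = (2.1083, -1.1021, -1.6800)
new body rate ω' = (-0.6578, -1.0220, -0.7336)

ω' = (-0.6578, -1.0220, -0.7336)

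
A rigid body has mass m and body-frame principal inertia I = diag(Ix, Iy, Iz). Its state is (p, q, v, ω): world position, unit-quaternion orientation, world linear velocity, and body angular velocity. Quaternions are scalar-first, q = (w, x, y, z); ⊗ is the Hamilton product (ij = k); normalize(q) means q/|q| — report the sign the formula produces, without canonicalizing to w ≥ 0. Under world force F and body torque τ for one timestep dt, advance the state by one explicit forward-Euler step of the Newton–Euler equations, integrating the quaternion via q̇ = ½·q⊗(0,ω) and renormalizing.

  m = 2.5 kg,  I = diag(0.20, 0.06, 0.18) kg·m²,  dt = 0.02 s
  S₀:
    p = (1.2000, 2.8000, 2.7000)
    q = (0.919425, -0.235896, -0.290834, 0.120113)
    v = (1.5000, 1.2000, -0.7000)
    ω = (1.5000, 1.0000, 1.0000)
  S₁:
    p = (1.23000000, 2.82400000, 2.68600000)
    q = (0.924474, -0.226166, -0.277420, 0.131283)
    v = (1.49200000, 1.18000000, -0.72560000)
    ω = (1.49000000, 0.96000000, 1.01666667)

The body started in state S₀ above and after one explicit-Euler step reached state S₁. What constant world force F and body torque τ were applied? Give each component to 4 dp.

F = (-1.0000, -2.5000, -3.2000)
τ = (0.0200, -0.0900, -0.0600)

Δω = ω₁−ω₀ = (-0.01000000, -0.04000000, 0.01666667)
gyro term ω₀×Iω₀ = (0.1200, 0.0300, -0.2100)
I·α + gyro = (0.0200, -0.0900, -0.0600)
Δv = v₁−v₀ = (-0.00800000, -0.02000000, -0.02560000)
m·(v₁−v₀)/dt = (-1.0000, -2.5000, -3.2000)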